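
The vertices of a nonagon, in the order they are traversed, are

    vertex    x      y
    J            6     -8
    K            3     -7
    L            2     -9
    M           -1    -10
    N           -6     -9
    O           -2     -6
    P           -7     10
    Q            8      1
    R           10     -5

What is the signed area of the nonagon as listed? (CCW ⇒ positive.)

Cross-terms: -18, -13, -29, -51, 18, -62, -87, -50, -50  ⇒  Σ = -342
Signed area = Σ/2 = -171 (negative ⇒ clockwise traversal).

-171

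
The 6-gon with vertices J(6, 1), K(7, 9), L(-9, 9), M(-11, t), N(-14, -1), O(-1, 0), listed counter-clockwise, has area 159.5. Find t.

4

Write out the shoelace sum; only the two edges meeting at M involve t:
2·Area = [((-9)·t − (-11)·9) + ((-11)·(-1) − (-14)·t)] + 189
       = 5·t + 299 = 319
⇒ t = 4.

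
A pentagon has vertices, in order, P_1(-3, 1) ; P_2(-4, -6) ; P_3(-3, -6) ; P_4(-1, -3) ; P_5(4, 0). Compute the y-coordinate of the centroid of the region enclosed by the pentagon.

Apply the shoelace formula. First the cross-terms c_i = x_i·y_{i+1} − x_{i+1}·y_i:
  22, 6, 3, 12, 4  ⇒  2A = 47, A = 23.5.
Then Σ (y_i + y_{i+1})·c_i = -241, so ȳ = -241 / (6·23.5) = -241/141.

-241/141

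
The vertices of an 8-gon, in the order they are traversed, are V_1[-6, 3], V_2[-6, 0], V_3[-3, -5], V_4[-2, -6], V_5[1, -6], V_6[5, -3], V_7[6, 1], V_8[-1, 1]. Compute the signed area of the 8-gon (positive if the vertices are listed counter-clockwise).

Apply the shoelace formula: 2A = Σ (x_i·y_{i+1} − x_{i+1}·y_i), indices taken mod 8.
Σ = (18) + (30) + (8) + (18) + (27) + (23) + (7) + (3) = 134
Signed area = Σ/2 = 67 (positive ⇒ counter-clockwise traversal).

67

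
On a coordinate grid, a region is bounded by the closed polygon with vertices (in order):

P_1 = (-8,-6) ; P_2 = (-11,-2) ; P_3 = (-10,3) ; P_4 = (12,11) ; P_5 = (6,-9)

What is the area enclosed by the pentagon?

Σ = (-50) + (-53) + (-146) + (-174) + (-108) = -531
Area = |Σ|/2 = 265.5.

265.5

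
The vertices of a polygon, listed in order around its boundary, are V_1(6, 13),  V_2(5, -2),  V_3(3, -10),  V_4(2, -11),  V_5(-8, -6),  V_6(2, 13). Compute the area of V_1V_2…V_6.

Apply the shoelace (surveyor's) formula: 2A = Σ (x_i·y_{i+1} − x_{i+1}·y_i), indices taken mod 6.
V_1→V_2: (6)(-2) − (5)(13) = -77
V_2→V_3: (5)(-10) − (3)(-2) = -44
V_3→V_4: (3)(-11) − (2)(-10) = -13
V_4→V_5: (2)(-6) − (-8)(-11) = -100
V_5→V_6: (-8)(13) − (2)(-6) = -92
V_6→V_1: (2)(13) − (6)(13) = -52
Σ = -378
Area = |Σ|/2 = 189.

189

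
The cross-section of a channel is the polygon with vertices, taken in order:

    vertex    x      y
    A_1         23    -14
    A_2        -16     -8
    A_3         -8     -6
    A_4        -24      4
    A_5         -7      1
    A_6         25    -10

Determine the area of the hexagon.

311.5

Apply the surveyor's formula: 2A = Σ (x_i·y_{i+1} − x_{i+1}·y_i), indices taken mod 6.
A_1→A_2: (23)(-8) − (-16)(-14) = -408
A_2→A_3: (-16)(-6) − (-8)(-8) = 32
A_3→A_4: (-8)(4) − (-24)(-6) = -176
A_4→A_5: (-24)(1) − (-7)(4) = 4
A_5→A_6: (-7)(-10) − (25)(1) = 45
A_6→A_1: (25)(-14) − (23)(-10) = -120
Σ = -623
Area = |Σ|/2 = 311.5.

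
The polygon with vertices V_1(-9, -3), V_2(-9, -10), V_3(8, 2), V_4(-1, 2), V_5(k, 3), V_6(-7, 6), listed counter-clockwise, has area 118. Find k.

Write out the shoelace sum; only the two edges meeting at V_5 involve k:
2·Area = [((-1)·3 − k·2) + (k·6 − (-7)·3)] + 218
       = 4·k + 236 = 236
⇒ k = 0.

0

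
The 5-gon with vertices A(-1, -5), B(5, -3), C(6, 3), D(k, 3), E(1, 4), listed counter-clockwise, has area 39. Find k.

The doubled signed area Σ (x_i y_{i+1} − x_{i+1} y_i) is linear in k.
With k=0 it equals 75; the coefficient of k is 1 (from the two edges through D).
So 1·k + 75 = 2·39 = 78 ⇒ k = 3.

3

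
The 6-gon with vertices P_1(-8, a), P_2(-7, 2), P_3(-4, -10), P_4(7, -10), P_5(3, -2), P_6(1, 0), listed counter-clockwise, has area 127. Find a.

8

Write out the shoelace sum; only the two edges meeting at P_1 involve a:
2·Area = [(1·a − (-8)·0) + ((-8)·2 − (-7)·a)] + 206
       = 8·a + 190 = 254
⇒ a = 8.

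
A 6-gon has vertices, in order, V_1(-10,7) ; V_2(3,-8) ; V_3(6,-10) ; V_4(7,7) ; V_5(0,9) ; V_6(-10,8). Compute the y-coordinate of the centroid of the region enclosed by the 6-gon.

Apply the shoelace formula. First the cross-terms c_i = x_i·y_{i+1} − x_{i+1}·y_i:
  59, 18, 112, 63, 90, 10  ⇒  2A = 352, A = 176.
Then Σ (y_i + y_{i+1})·c_i = 1969, so ȳ = 1969 / (6·176) = 179/96.

179/96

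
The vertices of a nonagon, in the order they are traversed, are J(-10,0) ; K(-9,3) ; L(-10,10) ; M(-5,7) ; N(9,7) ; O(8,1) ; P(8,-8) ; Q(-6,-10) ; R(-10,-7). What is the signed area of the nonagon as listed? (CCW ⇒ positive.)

-291.5

Apply the surveyor's formula: 2A = Σ (x_i·y_{i+1} − x_{i+1}·y_i), indices taken mod 9.
Cross-terms: -30, -60, -20, -98, -47, -72, -128, -58, -70  ⇒  Σ = -583
Signed area = Σ/2 = -291.5 (negative ⇒ clockwise traversal).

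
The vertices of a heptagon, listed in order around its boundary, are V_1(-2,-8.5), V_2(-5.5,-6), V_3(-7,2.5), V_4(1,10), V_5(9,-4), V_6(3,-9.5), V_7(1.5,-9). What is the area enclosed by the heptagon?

Apply the shoelace (surveyor's) formula: 2A = Σ (x_i·y_{i+1} − x_{i+1}·y_i), indices taken mod 7.
Σ = (-34.75) + (-55.75) + (-72.5) + (-94) + (-73.5) + (-12.75) + (-30.75) = -374
Area = |Σ|/2 = 187.

187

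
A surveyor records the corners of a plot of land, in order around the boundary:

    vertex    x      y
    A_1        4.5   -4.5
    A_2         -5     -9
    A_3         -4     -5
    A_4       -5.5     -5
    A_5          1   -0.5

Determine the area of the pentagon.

38

Apply the surveyor's formula: 2A = Σ (x_i·y_{i+1} − x_{i+1}·y_i), indices taken mod 5.
Σ = (-63) + (-11) + (-7.5) + (7.75) + (-2.25) = -76
Area = |Σ|/2 = 38.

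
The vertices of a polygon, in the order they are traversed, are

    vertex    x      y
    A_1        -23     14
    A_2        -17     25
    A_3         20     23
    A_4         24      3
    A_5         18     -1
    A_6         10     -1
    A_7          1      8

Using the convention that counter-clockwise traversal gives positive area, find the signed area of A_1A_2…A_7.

-763.5

Apply the shoelace formula: 2A = Σ (x_i·y_{i+1} − x_{i+1}·y_i), indices taken mod 7.
Σ = (-337) + (-891) + (-492) + (-78) + (-8) + (81) + (198) = -1527
Signed area = Σ/2 = -763.5 (negative ⇒ clockwise traversal).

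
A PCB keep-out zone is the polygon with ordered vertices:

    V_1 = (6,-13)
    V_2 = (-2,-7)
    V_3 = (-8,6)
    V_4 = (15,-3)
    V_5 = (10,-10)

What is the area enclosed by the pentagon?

Apply Gauss's area formula: 2A = Σ (x_i·y_{i+1} − x_{i+1}·y_i), indices taken mod 5.
Σ = (-68) + (-68) + (-66) + (-120) + (-70) = -392
Area = |Σ|/2 = 196.

196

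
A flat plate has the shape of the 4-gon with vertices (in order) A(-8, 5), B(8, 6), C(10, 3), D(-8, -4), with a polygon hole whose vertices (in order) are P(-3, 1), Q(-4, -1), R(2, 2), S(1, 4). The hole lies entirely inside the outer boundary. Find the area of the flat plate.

96

Outer boundary:
Cross-terms: -88, -36, -16, -72  ⇒  Σ = -212
Area = |Σ|/2 = 106.
Hole:
Apply Gauss's area formula: 2A = Σ (x_i·y_{i+1} − x_{i+1}·y_i), indices taken mod 4.
Cross-terms: 7, -6, 6, 13  ⇒  Σ = 20
Area = |Σ|/2 = 10.
Net area = 106 − 10 = 96.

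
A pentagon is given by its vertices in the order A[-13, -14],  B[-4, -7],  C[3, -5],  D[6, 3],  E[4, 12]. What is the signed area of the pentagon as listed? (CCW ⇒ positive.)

A→B: (-13)(-7) − (-4)(-14) = 35
B→C: (-4)(-5) − (3)(-7) = 41
C→D: (3)(3) − (6)(-5) = 39
D→E: (6)(12) − (4)(3) = 60
E→A: (4)(-14) − (-13)(12) = 100
Σ = 275
Signed area = Σ/2 = 137.5 (positive ⇒ counter-clockwise traversal).

137.5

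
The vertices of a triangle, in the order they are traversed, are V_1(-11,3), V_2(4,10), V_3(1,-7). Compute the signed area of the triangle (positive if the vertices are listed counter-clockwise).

-117

Apply Gauss's area formula: 2A = Σ (x_i·y_{i+1} − x_{i+1}·y_i), indices taken mod 3.
V_1→V_2: (-11)(10) − (4)(3) = -122
V_2→V_3: (4)(-7) − (1)(10) = -38
V_3→V_1: (1)(3) − (-11)(-7) = -74
Σ = -234
Signed area = Σ/2 = -117 (negative ⇒ clockwise traversal).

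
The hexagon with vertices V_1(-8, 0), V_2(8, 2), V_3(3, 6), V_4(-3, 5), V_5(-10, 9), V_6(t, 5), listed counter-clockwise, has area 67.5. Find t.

-7

Write out the shoelace sum; only the two edges meeting at V_6 involve t:
2·Area = [((-10)·5 − t·9) + (t·0 − (-8)·5)] + 82
       = -9·t + 72 = 135
⇒ t = -7.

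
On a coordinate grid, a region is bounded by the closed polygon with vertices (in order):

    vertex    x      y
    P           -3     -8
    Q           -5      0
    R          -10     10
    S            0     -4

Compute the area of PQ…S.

31

Apply the shoelace (surveyor's) formula: 2A = Σ (x_i·y_{i+1} − x_{i+1}·y_i), indices taken mod 4.
Σ = (-40) + (-50) + (40) + (-12) = -62
Area = |Σ|/2 = 31.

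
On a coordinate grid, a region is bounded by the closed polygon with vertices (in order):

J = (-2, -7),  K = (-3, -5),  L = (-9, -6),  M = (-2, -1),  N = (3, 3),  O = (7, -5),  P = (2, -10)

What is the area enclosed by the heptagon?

87

Cross-terms: -11, -27, -3, -3, -36, -60, -34  ⇒  Σ = -174
Area = |Σ|/2 = 87.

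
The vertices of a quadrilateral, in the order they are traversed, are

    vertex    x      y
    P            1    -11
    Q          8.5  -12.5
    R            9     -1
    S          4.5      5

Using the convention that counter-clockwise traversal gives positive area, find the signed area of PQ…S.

90

Apply the surveyor's formula: 2A = Σ (x_i·y_{i+1} − x_{i+1}·y_i), indices taken mod 4.
P→Q: (1)(-12.5) − (8.5)(-11) = 81
Q→R: (8.5)(-1) − (9)(-12.5) = 104
R→S: (9)(5) − (4.5)(-1) = 49.5
S→P: (4.5)(-11) − (1)(5) = -54.5
Σ = 180
Signed area = Σ/2 = 90 (positive ⇒ counter-clockwise traversal).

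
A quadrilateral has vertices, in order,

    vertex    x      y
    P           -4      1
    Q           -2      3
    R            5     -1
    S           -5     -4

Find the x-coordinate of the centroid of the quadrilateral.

Apply the surveyor's formula. First the cross-terms c_i = x_i·y_{i+1} − x_{i+1}·y_i:
  -10, -13, -25, -21  ⇒  2A = -69, A = -34.5.
Then Σ (x_i + x_{i+1})·c_i = 210, so x̄ = 210 / (6·(-34.5)) = -70/69.

-70/69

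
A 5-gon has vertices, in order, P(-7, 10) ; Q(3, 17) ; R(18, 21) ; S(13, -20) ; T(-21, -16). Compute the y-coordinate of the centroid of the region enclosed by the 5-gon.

-142/79

Apply Gauss's area formula. First the cross-terms c_i = x_i·y_{i+1} − x_{i+1}·y_i:
  -149, -243, -633, -628, -322  ⇒  2A = -1975, A = -987.5.
Then Σ (y_i + y_{i+1})·c_i = 10650, so ȳ = 10650 / (6·(-987.5)) = -142/79.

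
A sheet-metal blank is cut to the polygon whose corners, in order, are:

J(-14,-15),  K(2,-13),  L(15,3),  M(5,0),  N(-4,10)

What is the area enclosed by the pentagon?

324

Cross-terms: 212, 201, -15, 50, 200  ⇒  Σ = 648
Area = |Σ|/2 = 324.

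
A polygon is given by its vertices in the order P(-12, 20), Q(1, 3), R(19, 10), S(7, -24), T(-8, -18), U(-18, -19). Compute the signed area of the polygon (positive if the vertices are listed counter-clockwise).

-853.5

Apply the shoelace formula: 2A = Σ (x_i·y_{i+1} − x_{i+1}·y_i), indices taken mod 6.
Cross-terms: -56, -47, -526, -318, -172, -588  ⇒  Σ = -1707
Signed area = Σ/2 = -853.5 (negative ⇒ clockwise traversal).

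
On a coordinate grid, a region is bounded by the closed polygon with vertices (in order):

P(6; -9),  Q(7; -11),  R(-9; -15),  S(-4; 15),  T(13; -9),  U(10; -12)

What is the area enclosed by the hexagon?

322.5

Apply the surveyor's formula: 2A = Σ (x_i·y_{i+1} − x_{i+1}·y_i), indices taken mod 6.
Σ = (-3) + (-204) + (-195) + (-159) + (-66) + (-18) = -645
Area = |Σ|/2 = 322.5.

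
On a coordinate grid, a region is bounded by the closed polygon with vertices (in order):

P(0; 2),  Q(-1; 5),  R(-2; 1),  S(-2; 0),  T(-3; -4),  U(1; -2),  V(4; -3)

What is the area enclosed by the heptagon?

22

Apply the surveyor's formula: 2A = Σ (x_i·y_{i+1} − x_{i+1}·y_i), indices taken mod 7.
Σ = (2) + (9) + (2) + (8) + (10) + (5) + (8) = 44
Area = |Σ|/2 = 22.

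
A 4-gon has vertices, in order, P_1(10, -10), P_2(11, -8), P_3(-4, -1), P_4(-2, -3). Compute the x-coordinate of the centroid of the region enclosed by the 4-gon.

Apply the shoelace formula. First the cross-terms c_i = x_i·y_{i+1} − x_{i+1}·y_i:
  30, -43, 10, 50  ⇒  2A = 47, A = 23.5.
Then Σ (x_i + x_{i+1})·c_i = 669, so x̄ = 669 / (6·23.5) = 223/47.

223/47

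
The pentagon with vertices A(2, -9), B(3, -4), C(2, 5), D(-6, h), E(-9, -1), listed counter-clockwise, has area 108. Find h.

The doubled signed area Σ (x_i y_{i+1} − x_{i+1} y_i) is linear in h.
With h=0 it equals 161; the coefficient of h is 11 (from the two edges through D).
So 11·h + 161 = 2·108 = 216 ⇒ h = 5.

5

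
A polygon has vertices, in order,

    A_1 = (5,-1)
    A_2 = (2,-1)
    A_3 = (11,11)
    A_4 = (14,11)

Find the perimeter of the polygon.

36

|A_1A_2| = √((-3)² + (0)²) = √9 = 3
|A_2A_3| = √((9)² + (12)²) = √225 = 15
|A_3A_4| = √((3)² + (0)²) = √9 = 3
|A_4A_1| = √((-9)² + (-12)²) = √225 = 15
Perimeter = 3 + 15 + 3 + 15 = 36.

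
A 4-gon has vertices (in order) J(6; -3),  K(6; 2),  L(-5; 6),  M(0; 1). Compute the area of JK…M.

Cross-terms: 30, 46, -5, -6  ⇒  Σ = 65
Area = |Σ|/2 = 32.5.

32.5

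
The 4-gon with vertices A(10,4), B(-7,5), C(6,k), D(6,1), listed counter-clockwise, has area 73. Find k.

The doubled signed area Σ (x_i y_{i+1} − x_{i+1} y_i) is linear in k.
With k=0 it equals 68; the coefficient of k is -13 (from the two edges through C).
So -13·k + 68 = 2·73 = 146 ⇒ k = -6.

-6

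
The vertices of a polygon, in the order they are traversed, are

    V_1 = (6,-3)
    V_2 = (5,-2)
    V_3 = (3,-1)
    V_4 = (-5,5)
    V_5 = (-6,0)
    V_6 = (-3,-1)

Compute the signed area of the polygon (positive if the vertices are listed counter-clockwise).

V_1→V_2: (6)(-2) − (5)(-3) = 3
V_2→V_3: (5)(-1) − (3)(-2) = 1
V_3→V_4: (3)(5) − (-5)(-1) = 10
V_4→V_5: (-5)(0) − (-6)(5) = 30
V_5→V_6: (-6)(-1) − (-3)(0) = 6
V_6→V_1: (-3)(-3) − (6)(-1) = 15
Σ = 65
Signed area = Σ/2 = 32.5 (positive ⇒ counter-clockwise traversal).

32.5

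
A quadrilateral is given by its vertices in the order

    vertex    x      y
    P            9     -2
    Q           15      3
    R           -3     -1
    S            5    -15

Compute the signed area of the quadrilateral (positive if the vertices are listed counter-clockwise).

Σ = (57) + (-6) + (50) + (125) = 226
Signed area = Σ/2 = 113 (positive ⇒ counter-clockwise traversal).

113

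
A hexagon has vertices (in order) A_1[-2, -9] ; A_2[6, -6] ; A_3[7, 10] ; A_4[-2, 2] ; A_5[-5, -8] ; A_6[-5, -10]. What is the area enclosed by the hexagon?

131.5

Apply the surveyor's formula: 2A = Σ (x_i·y_{i+1} − x_{i+1}·y_i), indices taken mod 6.
Σ = (66) + (102) + (34) + (26) + (10) + (25) = 263
Area = |Σ|/2 = 131.5.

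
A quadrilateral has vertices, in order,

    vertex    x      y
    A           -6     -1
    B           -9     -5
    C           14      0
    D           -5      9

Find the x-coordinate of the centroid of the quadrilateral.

Apply the surveyor's formula. First the cross-terms c_i = x_i·y_{i+1} − x_{i+1}·y_i:
  21, 70, 126, 59  ⇒  2A = 276, A = 138.
Then Σ (x_i + x_{i+1})·c_i = 520, so x̄ = 520 / (6·138) = 130/207.

130/207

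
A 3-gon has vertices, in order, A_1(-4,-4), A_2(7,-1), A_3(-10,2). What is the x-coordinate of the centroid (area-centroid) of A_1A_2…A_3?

Apply the shoelace formula. First the cross-terms c_i = x_i·y_{i+1} − x_{i+1}·y_i:
  32, 4, 48  ⇒  2A = 84, A = 42.
Then Σ (x_i + x_{i+1})·c_i = -588, so x̄ = -588 / (6·42) = -7/3.

-7/3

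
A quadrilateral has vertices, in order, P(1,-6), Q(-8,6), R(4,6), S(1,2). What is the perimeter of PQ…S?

40

|PQ| = √((-9)² + (12)²) = √225 = 15
|QR| = √((12)² + (0)²) = √144 = 12
|RS| = √((-3)² + (-4)²) = √25 = 5
|SP| = √((0)² + (-8)²) = √64 = 8
Perimeter = 15 + 12 + 5 + 8 = 40.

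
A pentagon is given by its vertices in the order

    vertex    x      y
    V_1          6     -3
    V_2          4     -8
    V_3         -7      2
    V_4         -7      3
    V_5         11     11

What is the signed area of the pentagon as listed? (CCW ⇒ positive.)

Apply the shoelace formula: 2A = Σ (x_i·y_{i+1} − x_{i+1}·y_i), indices taken mod 5.
Cross-terms: -36, -48, -7, -110, -99  ⇒  Σ = -300
Signed area = Σ/2 = -150 (negative ⇒ clockwise traversal).

-150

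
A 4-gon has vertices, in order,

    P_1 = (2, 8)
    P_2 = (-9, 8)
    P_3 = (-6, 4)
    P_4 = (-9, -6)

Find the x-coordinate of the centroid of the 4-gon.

-13/3

Apply the surveyor's formula. First the cross-terms c_i = x_i·y_{i+1} − x_{i+1}·y_i:
  88, 12, 72, -60  ⇒  2A = 112, A = 56.
Then Σ (x_i + x_{i+1})·c_i = -1456, so x̄ = -1456 / (6·56) = -13/3.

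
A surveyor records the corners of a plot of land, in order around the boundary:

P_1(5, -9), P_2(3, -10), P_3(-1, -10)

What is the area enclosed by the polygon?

Apply the surveyor's formula: 2A = Σ (x_i·y_{i+1} − x_{i+1}·y_i), indices taken mod 3.
P_1→P_2: (5)(-10) − (3)(-9) = -23
P_2→P_3: (3)(-10) − (-1)(-10) = -40
P_3→P_1: (-1)(-9) − (5)(-10) = 59
Σ = -4
Area = |Σ|/2 = 2.

2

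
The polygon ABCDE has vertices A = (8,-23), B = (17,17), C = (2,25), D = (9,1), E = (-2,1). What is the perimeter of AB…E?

120

|AB| = √((9)² + (40)²) = √1681 = 41
|BC| = √((-15)² + (8)²) = √289 = 17
|CD| = √((7)² + (-24)²) = √625 = 25
|DE| = √((-11)² + (0)²) = √121 = 11
|EA| = √((10)² + (-24)²) = √676 = 26
Perimeter = 41 + 17 + 25 + 11 + 26 = 120.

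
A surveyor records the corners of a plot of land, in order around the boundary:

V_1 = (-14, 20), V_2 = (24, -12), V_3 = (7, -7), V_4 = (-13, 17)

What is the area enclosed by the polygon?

Σ = (-312) + (-84) + (28) + (-22) = -390
Area = |Σ|/2 = 195.

195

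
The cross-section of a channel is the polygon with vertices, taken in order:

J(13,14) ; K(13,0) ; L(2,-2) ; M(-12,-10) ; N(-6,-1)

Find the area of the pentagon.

Apply the surveyor's formula: 2A = Σ (x_i·y_{i+1} − x_{i+1}·y_i), indices taken mod 5.
Cross-terms: -182, -26, -44, -48, -71  ⇒  Σ = -371
Area = |Σ|/2 = 185.5.

185.5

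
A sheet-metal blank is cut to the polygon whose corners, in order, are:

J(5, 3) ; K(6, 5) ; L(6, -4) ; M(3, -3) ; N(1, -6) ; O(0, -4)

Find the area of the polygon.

26

Apply Gauss's area formula: 2A = Σ (x_i·y_{i+1} − x_{i+1}·y_i), indices taken mod 6.
Σ = (7) + (-54) + (-6) + (-15) + (-4) + (20) = -52
Area = |Σ|/2 = 26.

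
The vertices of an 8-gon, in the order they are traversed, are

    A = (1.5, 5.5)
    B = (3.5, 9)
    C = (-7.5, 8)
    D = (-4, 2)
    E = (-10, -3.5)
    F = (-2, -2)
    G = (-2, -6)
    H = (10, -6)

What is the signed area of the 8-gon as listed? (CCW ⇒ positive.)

Apply the surveyor's formula: 2A = Σ (x_i·y_{i+1} − x_{i+1}·y_i), indices taken mod 8.
Cross-terms: -5.75, 95.5, 17, 34, 13, 8, 72, 64  ⇒  Σ = 297.75
Signed area = Σ/2 = 148.875 (positive ⇒ counter-clockwise traversal).

148.875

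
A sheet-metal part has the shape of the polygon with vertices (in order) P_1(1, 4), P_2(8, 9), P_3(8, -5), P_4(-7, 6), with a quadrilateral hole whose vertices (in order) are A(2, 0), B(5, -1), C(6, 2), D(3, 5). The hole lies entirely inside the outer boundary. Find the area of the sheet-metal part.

64

Outer boundary:
Apply the shoelace formula: 2A = Σ (x_i·y_{i+1} − x_{i+1}·y_i), indices taken mod 4.
Σ = (-23) + (-112) + (13) + (-34) = -156
Area = |Σ|/2 = 78.
Hole:
A→B: (2)(-1) − (5)(0) = -2
B→C: (5)(2) − (6)(-1) = 16
C→D: (6)(5) − (3)(2) = 24
D→A: (3)(0) − (2)(5) = -10
Σ = 28
Area = |Σ|/2 = 14.
Net area = 78 − 14 = 64.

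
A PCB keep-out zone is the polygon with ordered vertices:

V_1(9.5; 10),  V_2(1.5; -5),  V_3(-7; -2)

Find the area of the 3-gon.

Apply the shoelace formula: 2A = Σ (x_i·y_{i+1} − x_{i+1}·y_i), indices taken mod 3.
Σ = (-62.5) + (-38) + (-51) = -151.5
Area = |Σ|/2 = 75.75.

75.75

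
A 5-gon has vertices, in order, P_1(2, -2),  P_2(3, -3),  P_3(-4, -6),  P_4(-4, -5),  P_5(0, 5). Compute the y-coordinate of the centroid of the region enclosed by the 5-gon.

-71/48

Apply the surveyor's formula. First the cross-terms c_i = x_i·y_{i+1} − x_{i+1}·y_i:
  0, -30, -4, -20, -10  ⇒  2A = -64, A = -32.
Then Σ (y_i + y_{i+1})·c_i = 284, so ȳ = 284 / (6·(-32)) = -71/48.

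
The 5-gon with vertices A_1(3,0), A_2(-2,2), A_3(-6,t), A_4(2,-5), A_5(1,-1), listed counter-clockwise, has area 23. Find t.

Write out the shoelace sum; only the two edges meeting at A_3 involve t:
2·Area = [((-2)·t − (-6)·2) + ((-6)·(-5) − 2·t)] + 12
       = -4·t + 54 = 46
⇒ t = 2.

2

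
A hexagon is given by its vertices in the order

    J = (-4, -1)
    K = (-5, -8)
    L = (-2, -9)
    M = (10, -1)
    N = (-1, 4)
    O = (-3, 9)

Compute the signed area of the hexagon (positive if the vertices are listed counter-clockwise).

114.5

Apply the surveyor's formula: 2A = Σ (x_i·y_{i+1} − x_{i+1}·y_i), indices taken mod 6.
Cross-terms: 27, 29, 92, 39, 3, 39  ⇒  Σ = 229
Signed area = Σ/2 = 114.5 (positive ⇒ counter-clockwise traversal).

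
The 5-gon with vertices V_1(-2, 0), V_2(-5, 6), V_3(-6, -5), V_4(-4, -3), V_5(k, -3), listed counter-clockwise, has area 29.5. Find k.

2

Write out the shoelace sum; only the two edges meeting at V_5 involve k:
2·Area = [((-4)·(-3) − k·(-3)) + (k·0 − (-2)·(-3))] + 47
       = 3·k + 53 = 59
⇒ k = 2.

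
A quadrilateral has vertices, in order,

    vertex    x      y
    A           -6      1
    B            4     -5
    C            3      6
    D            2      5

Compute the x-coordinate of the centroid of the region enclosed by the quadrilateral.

0.36

Apply the shoelace (surveyor's) formula. First the cross-terms c_i = x_i·y_{i+1} − x_{i+1}·y_i:
  26, 39, 3, 32  ⇒  2A = 100, A = 50.
Then Σ (x_i + x_{i+1})·c_i = 108, so x̄ = 108 / (6·50) = 0.36.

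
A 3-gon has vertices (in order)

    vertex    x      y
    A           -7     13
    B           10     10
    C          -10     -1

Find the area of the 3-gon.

Apply the shoelace (surveyor's) formula: 2A = Σ (x_i·y_{i+1} − x_{i+1}·y_i), indices taken mod 3.
Σ = (-200) + (90) + (-137) = -247
Area = |Σ|/2 = 123.5.

123.5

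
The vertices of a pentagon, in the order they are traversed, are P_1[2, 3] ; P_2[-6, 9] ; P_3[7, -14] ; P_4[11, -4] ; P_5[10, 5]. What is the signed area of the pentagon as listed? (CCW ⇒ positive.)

Apply the shoelace (surveyor's) formula: 2A = Σ (x_i·y_{i+1} − x_{i+1}·y_i), indices taken mod 5.
Cross-terms: 36, 21, 126, 95, 20  ⇒  Σ = 298
Signed area = Σ/2 = 149 (positive ⇒ counter-clockwise traversal).

149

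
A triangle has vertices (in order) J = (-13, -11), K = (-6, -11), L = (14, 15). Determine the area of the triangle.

Apply the shoelace formula: 2A = Σ (x_i·y_{i+1} − x_{i+1}·y_i), indices taken mod 3.
Cross-terms: 77, 64, 41  ⇒  Σ = 182
Area = |Σ|/2 = 91.

91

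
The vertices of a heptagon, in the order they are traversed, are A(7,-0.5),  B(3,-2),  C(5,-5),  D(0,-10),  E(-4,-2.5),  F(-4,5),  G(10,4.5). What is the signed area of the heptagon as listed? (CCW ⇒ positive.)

-121

Σ = (-12.5) + (-5) + (-50) + (-40) + (-30) + (-68) + (-36.5) = -242
Signed area = Σ/2 = -121 (negative ⇒ clockwise traversal).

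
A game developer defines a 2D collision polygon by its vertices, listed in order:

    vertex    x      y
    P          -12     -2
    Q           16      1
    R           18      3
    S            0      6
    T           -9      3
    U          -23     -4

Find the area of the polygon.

Apply the shoelace formula: 2A = Σ (x_i·y_{i+1} − x_{i+1}·y_i), indices taken mod 6.
Σ = (20) + (30) + (108) + (54) + (105) + (-2) = 315
Area = |Σ|/2 = 157.5.

157.5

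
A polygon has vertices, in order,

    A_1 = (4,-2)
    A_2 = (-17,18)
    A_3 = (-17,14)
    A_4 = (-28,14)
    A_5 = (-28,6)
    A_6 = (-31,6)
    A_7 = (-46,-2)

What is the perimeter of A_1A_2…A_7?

122

|A_1A_2| = √((-21)² + (20)²) = √841 = 29
|A_2A_3| = √((0)² + (-4)²) = √16 = 4
|A_3A_4| = √((-11)² + (0)²) = √121 = 11
|A_4A_5| = √((0)² + (-8)²) = √64 = 8
|A_5A_6| = √((-3)² + (0)²) = √9 = 3
|A_6A_7| = √((-15)² + (-8)²) = √289 = 17
|A_7A_1| = √((50)² + (0)²) = √2500 = 50
Perimeter = 29 + 4 + 11 + 8 + 3 + 17 + 50 = 122.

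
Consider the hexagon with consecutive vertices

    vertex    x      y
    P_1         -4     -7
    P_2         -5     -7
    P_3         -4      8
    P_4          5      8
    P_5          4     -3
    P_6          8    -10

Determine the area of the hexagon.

153

Apply the surveyor's formula: 2A = Σ (x_i·y_{i+1} − x_{i+1}·y_i), indices taken mod 6.
Cross-terms: -7, -68, -72, -47, -16, -96  ⇒  Σ = -306
Area = |Σ|/2 = 153.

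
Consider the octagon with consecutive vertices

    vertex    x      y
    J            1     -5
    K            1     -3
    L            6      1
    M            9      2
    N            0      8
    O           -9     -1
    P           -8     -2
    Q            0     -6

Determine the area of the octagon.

116

Apply the shoelace (surveyor's) formula: 2A = Σ (x_i·y_{i+1} − x_{i+1}·y_i), indices taken mod 8.
Cross-terms: 2, 19, 3, 72, 72, 10, 48, 6  ⇒  Σ = 232
Area = |Σ|/2 = 116.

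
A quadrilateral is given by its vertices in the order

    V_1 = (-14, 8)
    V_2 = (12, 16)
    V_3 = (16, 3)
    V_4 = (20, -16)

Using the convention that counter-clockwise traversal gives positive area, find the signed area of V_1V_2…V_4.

-460

V_1→V_2: (-14)(16) − (12)(8) = -320
V_2→V_3: (12)(3) − (16)(16) = -220
V_3→V_4: (16)(-16) − (20)(3) = -316
V_4→V_1: (20)(8) − (-14)(-16) = -64
Σ = -920
Signed area = Σ/2 = -460 (negative ⇒ clockwise traversal).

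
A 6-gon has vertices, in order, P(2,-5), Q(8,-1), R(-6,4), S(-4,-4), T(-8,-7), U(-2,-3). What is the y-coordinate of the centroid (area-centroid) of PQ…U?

Apply the shoelace formula. First the cross-terms c_i = x_i·y_{i+1} − x_{i+1}·y_i:
  38, 26, 40, -4, 10, 16  ⇒  2A = 126, A = 63.
Then Σ (y_i + y_{i+1})·c_i = -334, so ȳ = -334 / (6·63) = -167/189.

-167/189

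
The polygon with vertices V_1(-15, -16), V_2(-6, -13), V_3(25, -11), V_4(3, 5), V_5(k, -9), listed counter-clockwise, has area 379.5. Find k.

Write out the shoelace sum; only the two edges meeting at V_5 involve k:
2·Area = [(3·(-9) − k·5) + (k·(-16) − (-15)·(-9))] + 648
       = -21·k + 486 = 759
⇒ k = -13.

-13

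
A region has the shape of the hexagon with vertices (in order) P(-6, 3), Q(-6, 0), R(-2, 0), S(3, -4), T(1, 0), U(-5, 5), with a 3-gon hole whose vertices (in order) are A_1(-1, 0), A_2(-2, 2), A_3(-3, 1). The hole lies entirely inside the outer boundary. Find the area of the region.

Outer boundary:
P→Q: (-6)(0) − (-6)(3) = 18
Q→R: (-6)(0) − (-2)(0) = 0
R→S: (-2)(-4) − (3)(0) = 8
S→T: (3)(0) − (1)(-4) = 4
T→U: (1)(5) − (-5)(0) = 5
U→P: (-5)(3) − (-6)(5) = 15
Σ = 50
Area = |Σ|/2 = 25.
Hole:
Σ = (-2) + (4) + (1) = 3
Area = |Σ|/2 = 1.5.
Net area = 25 − 1.5 = 23.5.

23.5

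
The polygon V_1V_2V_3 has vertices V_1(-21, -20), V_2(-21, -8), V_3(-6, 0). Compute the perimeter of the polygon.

54

|V_1V_2| = √((0)² + (12)²) = √144 = 12
|V_2V_3| = √((15)² + (8)²) = √289 = 17
|V_3V_1| = √((-15)² + (-20)²) = √625 = 25
Perimeter = 12 + 17 + 25 = 54.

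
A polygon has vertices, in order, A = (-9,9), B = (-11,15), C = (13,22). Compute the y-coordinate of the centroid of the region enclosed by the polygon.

46/3

Apply the shoelace formula. First the cross-terms c_i = x_i·y_{i+1} − x_{i+1}·y_i:
  -36, -437, 315  ⇒  2A = -158, A = -79.
Then Σ (y_i + y_{i+1})·c_i = -7268, so ȳ = -7268 / (6·(-79)) = 46/3.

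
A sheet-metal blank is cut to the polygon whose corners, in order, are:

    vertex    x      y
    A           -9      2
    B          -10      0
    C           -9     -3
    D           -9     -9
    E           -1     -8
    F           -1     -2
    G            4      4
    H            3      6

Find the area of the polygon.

118.5

Apply Gauss's area formula: 2A = Σ (x_i·y_{i+1} − x_{i+1}·y_i), indices taken mod 8.
Σ = (20) + (30) + (54) + (63) + (-6) + (4) + (12) + (60) = 237
Area = |Σ|/2 = 118.5.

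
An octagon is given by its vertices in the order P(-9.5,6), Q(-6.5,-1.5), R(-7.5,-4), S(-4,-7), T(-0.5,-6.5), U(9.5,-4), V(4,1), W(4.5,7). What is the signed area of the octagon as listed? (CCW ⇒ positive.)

Apply the shoelace (surveyor's) formula: 2A = Σ (x_i·y_{i+1} − x_{i+1}·y_i), indices taken mod 8.
Cross-terms: 53.25, 14.75, 36.5, 22.5, 63.75, 25.5, 23.5, 93.5  ⇒  Σ = 333.25
Signed area = Σ/2 = 166.625 (positive ⇒ counter-clockwise traversal).

166.625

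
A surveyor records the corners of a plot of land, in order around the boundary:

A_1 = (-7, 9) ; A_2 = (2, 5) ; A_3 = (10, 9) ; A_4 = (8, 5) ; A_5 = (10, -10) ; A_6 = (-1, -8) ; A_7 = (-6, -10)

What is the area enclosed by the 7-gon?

244.5

Apply the shoelace (surveyor's) formula: 2A = Σ (x_i·y_{i+1} − x_{i+1}·y_i), indices taken mod 7.
Cross-terms: -53, -32, -22, -130, -90, -38, -124  ⇒  Σ = -489
Area = |Σ|/2 = 244.5.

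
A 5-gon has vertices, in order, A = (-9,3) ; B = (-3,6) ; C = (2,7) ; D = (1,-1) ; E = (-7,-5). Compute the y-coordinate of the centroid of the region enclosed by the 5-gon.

76/55

Apply the surveyor's formula. First the cross-terms c_i = x_i·y_{i+1} − x_{i+1}·y_i:
  -45, -33, -9, -12, -66  ⇒  2A = -165, A = -82.5.
Then Σ (y_i + y_{i+1})·c_i = -684, so ȳ = -684 / (6·(-82.5)) = 76/55.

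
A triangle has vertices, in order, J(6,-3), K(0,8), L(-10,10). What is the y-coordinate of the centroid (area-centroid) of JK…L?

Apply the shoelace formula. First the cross-terms c_i = x_i·y_{i+1} − x_{i+1}·y_i:
  48, 80, -30  ⇒  2A = 98, A = 49.
Then Σ (y_i + y_{i+1})·c_i = 1470, so ȳ = 1470 / (6·49) = 5.

5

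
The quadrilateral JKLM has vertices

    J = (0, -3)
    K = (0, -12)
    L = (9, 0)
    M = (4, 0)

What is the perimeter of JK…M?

34

|JK| = √((0)² + (-9)²) = √81 = 9
|KL| = √((9)² + (12)²) = √225 = 15
|LM| = √((-5)² + (0)²) = √25 = 5
|MJ| = √((-4)² + (-3)²) = √25 = 5
Perimeter = 9 + 15 + 5 + 5 = 34.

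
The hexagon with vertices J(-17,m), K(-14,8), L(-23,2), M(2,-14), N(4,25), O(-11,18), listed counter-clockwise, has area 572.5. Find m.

16

Write out the shoelace sum; only the two edges meeting at J involve m:
2·Area = [((-11)·m − (-17)·18) + ((-17)·8 − (-14)·m)] + 927
       = 3·m + 1097 = 1145
⇒ m = 16.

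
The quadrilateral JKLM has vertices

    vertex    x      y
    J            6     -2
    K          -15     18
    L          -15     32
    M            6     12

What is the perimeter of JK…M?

|JK| = √((-21)² + (20)²) = √841 = 29
|KL| = √((0)² + (14)²) = √196 = 14
|LM| = √((21)² + (-20)²) = √841 = 29
|MJ| = √((0)² + (-14)²) = √196 = 14
Perimeter = 29 + 14 + 29 + 14 = 86.

86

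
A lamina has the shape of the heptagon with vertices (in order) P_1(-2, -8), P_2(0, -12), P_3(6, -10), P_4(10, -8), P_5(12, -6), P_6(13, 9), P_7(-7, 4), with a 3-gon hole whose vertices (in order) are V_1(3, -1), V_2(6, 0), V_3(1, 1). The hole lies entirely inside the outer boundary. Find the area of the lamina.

270.5

Outer boundary:
Apply the shoelace (surveyor's) formula: 2A = Σ (x_i·y_{i+1} − x_{i+1}·y_i), indices taken mod 7.
Σ = (24) + (72) + (52) + (36) + (186) + (115) + (64) = 549
Area = |Σ|/2 = 274.5.
Hole:
Apply the surveyor's formula: 2A = Σ (x_i·y_{i+1} − x_{i+1}·y_i), indices taken mod 3.
Cross-terms: 6, 6, -4  ⇒  Σ = 8
Area = |Σ|/2 = 4.
Net area = 274.5 − 4 = 270.5.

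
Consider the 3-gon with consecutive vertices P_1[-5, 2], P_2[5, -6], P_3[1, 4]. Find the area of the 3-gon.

Apply the shoelace (surveyor's) formula: 2A = Σ (x_i·y_{i+1} − x_{i+1}·y_i), indices taken mod 3.
P_1→P_2: (-5)(-6) − (5)(2) = 20
P_2→P_3: (5)(4) − (1)(-6) = 26
P_3→P_1: (1)(2) − (-5)(4) = 22
Σ = 68
Area = |Σ|/2 = 34.

34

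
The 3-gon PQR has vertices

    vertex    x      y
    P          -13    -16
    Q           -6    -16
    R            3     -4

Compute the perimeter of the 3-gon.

|PQ| = √((7)² + (0)²) = √49 = 7
|QR| = √((9)² + (12)²) = √225 = 15
|RP| = √((-16)² + (-12)²) = √400 = 20
Perimeter = 7 + 15 + 20 = 42.

42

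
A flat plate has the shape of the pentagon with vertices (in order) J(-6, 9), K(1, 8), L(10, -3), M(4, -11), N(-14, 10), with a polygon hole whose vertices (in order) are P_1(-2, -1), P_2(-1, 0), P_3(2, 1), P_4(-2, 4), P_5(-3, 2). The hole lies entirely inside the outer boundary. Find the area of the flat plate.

197.5

Outer boundary:
J→K: (-6)(8) − (1)(9) = -57
K→L: (1)(-3) − (10)(8) = -83
L→M: (10)(-11) − (4)(-3) = -98
M→N: (4)(10) − (-14)(-11) = -114
N→J: (-14)(9) − (-6)(10) = -66
Σ = -418
Area = |Σ|/2 = 209.
Hole:
Σ = (-1) + (-1) + (10) + (8) + (7) = 23
Area = |Σ|/2 = 11.5.
Net area = 209 − 11.5 = 197.5.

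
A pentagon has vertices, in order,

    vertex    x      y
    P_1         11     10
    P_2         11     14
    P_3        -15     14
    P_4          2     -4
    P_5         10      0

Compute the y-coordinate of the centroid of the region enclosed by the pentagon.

Apply Gauss's area formula. First the cross-terms c_i = x_i·y_{i+1} − x_{i+1}·y_i:
  44, 364, 32, 40, 100  ⇒  2A = 580, A = 290.
Then Σ (y_i + y_{i+1})·c_i = 12408, so ȳ = 12408 / (6·290) = 1034/145.

1034/145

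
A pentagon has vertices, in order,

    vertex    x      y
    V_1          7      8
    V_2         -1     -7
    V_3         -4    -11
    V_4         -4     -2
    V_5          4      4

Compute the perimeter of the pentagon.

|V_1V_2| = √((-8)² + (-15)²) = √289 = 17
|V_2V_3| = √((-3)² + (-4)²) = √25 = 5
|V_3V_4| = √((0)² + (9)²) = √81 = 9
|V_4V_5| = √((8)² + (6)²) = √100 = 10
|V_5V_1| = √((3)² + (4)²) = √25 = 5
Perimeter = 17 + 5 + 9 + 10 + 5 = 46.

46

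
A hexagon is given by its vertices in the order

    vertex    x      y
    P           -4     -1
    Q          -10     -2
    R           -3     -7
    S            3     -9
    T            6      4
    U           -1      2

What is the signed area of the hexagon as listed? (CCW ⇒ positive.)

100.5

Apply the shoelace formula: 2A = Σ (x_i·y_{i+1} − x_{i+1}·y_i), indices taken mod 6.
Σ = (-2) + (64) + (48) + (66) + (16) + (9) = 201
Signed area = Σ/2 = 100.5 (positive ⇒ counter-clockwise traversal).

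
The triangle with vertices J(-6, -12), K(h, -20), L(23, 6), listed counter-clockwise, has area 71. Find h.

Write out the shoelace sum; only the two edges meeting at K involve h:
2·Area = [((-6)·(-20) − h·(-12)) + (h·6 − 23·(-20))] + -240
       = 18·h + 340 = 142
⇒ h = -11.

-11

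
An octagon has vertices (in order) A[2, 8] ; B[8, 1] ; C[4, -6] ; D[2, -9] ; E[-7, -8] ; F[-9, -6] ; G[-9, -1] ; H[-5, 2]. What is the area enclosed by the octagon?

A→B: (2)(1) − (8)(8) = -62
B→C: (8)(-6) − (4)(1) = -52
C→D: (4)(-9) − (2)(-6) = -24
D→E: (2)(-8) − (-7)(-9) = -79
E→F: (-7)(-6) − (-9)(-8) = -30
F→G: (-9)(-1) − (-9)(-6) = -45
G→H: (-9)(2) − (-5)(-1) = -23
H→A: (-5)(8) − (2)(2) = -44
Σ = -359
Area = |Σ|/2 = 179.5.

179.5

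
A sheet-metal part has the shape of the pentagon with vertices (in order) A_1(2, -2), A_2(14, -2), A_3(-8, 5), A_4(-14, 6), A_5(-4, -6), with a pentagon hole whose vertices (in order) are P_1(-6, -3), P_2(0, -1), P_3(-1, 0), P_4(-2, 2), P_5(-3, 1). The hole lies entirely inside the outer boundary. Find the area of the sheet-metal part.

Outer boundary:
Σ = (24) + (54) + (22) + (108) + (20) = 228
Area = |Σ|/2 = 114.
Hole:
Apply the surveyor's formula: 2A = Σ (x_i·y_{i+1} − x_{i+1}·y_i), indices taken mod 5.
Σ = (6) + (-1) + (-2) + (4) + (15) = 22
Area = |Σ|/2 = 11.
Net area = 114 − 11 = 103.

103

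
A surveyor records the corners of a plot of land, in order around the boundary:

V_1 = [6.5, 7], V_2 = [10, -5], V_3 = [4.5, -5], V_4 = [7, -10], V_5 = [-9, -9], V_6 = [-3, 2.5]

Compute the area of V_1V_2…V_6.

189.875

Σ = (-102.5) + (-27.5) + (-10) + (-153) + (-49.5) + (-37.25) = -379.75
Area = |Σ|/2 = 189.875.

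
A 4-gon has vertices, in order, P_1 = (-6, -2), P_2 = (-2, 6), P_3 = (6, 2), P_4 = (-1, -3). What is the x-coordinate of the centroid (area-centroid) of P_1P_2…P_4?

Apply Gauss's area formula. First the cross-terms c_i = x_i·y_{i+1} − x_{i+1}·y_i:
  -40, -40, -16, -16  ⇒  2A = -112, A = -56.
Then Σ (x_i + x_{i+1})·c_i = 192, so x̄ = 192 / (6·(-56)) = -4/7.

-4/7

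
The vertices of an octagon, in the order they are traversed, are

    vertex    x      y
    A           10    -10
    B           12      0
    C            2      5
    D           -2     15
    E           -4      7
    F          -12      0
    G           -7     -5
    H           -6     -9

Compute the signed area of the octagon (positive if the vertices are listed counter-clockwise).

296.5

Σ = (120) + (60) + (40) + (46) + (84) + (60) + (33) + (150) = 593
Signed area = Σ/2 = 296.5 (positive ⇒ counter-clockwise traversal).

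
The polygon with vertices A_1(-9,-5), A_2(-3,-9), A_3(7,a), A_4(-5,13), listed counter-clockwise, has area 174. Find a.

-7

The doubled signed area Σ (x_i y_{i+1} − x_{i+1} y_i) is linear in a.
With a=0 it equals 362; the coefficient of a is 2 (from the two edges through A_3).
So 2·a + 362 = 2·174 = 348 ⇒ a = -7.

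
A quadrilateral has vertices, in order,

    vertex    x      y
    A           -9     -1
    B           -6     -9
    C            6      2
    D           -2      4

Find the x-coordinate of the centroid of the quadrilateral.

-159/61

Apply the shoelace (surveyor's) formula. First the cross-terms c_i = x_i·y_{i+1} − x_{i+1}·y_i:
  75, 42, 28, 38  ⇒  2A = 183, A = 91.5.
Then Σ (x_i + x_{i+1})·c_i = -1431, so x̄ = -1431 / (6·91.5) = -159/61.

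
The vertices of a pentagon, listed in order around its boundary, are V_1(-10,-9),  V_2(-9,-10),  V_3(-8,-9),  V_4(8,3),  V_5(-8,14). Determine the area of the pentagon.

208

Apply the shoelace (surveyor's) formula: 2A = Σ (x_i·y_{i+1} − x_{i+1}·y_i), indices taken mod 5.
Cross-terms: 19, 1, 48, 136, 212  ⇒  Σ = 416
Area = |Σ|/2 = 208.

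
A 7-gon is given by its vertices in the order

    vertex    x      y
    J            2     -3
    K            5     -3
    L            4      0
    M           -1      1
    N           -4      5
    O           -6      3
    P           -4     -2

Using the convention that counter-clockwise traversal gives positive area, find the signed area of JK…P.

41

Apply the shoelace formula: 2A = Σ (x_i·y_{i+1} − x_{i+1}·y_i), indices taken mod 7.
J→K: (2)(-3) − (5)(-3) = 9
K→L: (5)(0) − (4)(-3) = 12
L→M: (4)(1) − (-1)(0) = 4
M→N: (-1)(5) − (-4)(1) = -1
N→O: (-4)(3) − (-6)(5) = 18
O→P: (-6)(-2) − (-4)(3) = 24
P→J: (-4)(-3) − (2)(-2) = 16
Σ = 82
Signed area = Σ/2 = 41 (positive ⇒ counter-clockwise traversal).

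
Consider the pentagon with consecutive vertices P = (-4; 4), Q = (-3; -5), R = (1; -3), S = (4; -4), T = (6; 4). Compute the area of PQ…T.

P→Q: (-4)(-5) − (-3)(4) = 32
Q→R: (-3)(-3) − (1)(-5) = 14
R→S: (1)(-4) − (4)(-3) = 8
S→T: (4)(4) − (6)(-4) = 40
T→P: (6)(4) − (-4)(4) = 40
Σ = 134
Area = |Σ|/2 = 67.

67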